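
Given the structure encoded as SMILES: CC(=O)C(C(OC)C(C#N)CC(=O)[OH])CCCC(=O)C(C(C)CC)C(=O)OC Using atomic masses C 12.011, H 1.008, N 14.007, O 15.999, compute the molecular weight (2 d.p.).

397.47 g/mol

First, the molecular formula is C20H31NO7 (counting implicit H from valence).
  C: 20 × 12.011 = 240.220
  H: 31 × 1.008 = 31.248
  N: 1 × 14.007 = 14.007
  O: 7 × 15.999 = 111.993
Sum: 20×12.011 + 31×1.008 + 1×14.007 + 7×15.999 = 397.468 → 397.47 g/mol.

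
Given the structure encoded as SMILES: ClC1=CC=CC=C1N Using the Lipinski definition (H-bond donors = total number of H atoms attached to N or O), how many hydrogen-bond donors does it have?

Donors: find every N or O and count the H atoms it carries.
  atom 8 (N): bond orders sum to 1 → 2 H
Lipinski HBD = 2.

2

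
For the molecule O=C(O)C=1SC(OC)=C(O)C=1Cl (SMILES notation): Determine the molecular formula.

C6H5ClO4S

Walk through each heavy atom and fill implicit hydrogens from standard valence (C 4, N 3, O 2, S 2, halogen 1):
  atom 1: O, bond orders sum to 2 (valence 2) → 0 H
  atom 2: C, bond orders sum to 4 (valence 4) → 0 H
  atom 3: O, bond orders sum to 1 (valence 2) → 1 H
  atom 4: C, bond orders sum to 4 (valence 4) → 0 H
  atom 5: S, bond orders sum to 2 (valence 2) → 0 H
  atom 6: C, bond orders sum to 4 (valence 4) → 0 H
  atom 7: O, bond orders sum to 2 (valence 2) → 0 H
  atom 8: C, bond orders sum to 1 (valence 4) → 3 H
  atom 9: C, bond orders sum to 4 (valence 4) → 0 H
  atom 10: O, bond orders sum to 1 (valence 2) → 1 H
  atom 11: C, bond orders sum to 4 (valence 4) → 0 H
  atom 12: Cl (halogen, monovalent) → 0 H
Totals → C:6, H:5, Cl:1, O:4, S:1.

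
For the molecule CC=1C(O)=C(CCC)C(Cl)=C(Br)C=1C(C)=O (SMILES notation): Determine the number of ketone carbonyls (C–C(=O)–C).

1

The ketone motif appears at heavy-atom position 14 in the SMILES.
Other groups present: 1 hydroxyl.
Ketone count: 1.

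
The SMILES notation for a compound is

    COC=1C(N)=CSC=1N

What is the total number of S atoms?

Scan the SMILES for S atoms (remember two-letter symbols like Cl and Br are single atoms).
Sulfur count: 1.

1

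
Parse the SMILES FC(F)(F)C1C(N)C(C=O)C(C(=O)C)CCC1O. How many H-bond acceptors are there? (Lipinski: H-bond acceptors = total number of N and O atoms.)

N atoms: 1; O atoms: 3.
Lipinski HBA = 1 + 3 = 4.

4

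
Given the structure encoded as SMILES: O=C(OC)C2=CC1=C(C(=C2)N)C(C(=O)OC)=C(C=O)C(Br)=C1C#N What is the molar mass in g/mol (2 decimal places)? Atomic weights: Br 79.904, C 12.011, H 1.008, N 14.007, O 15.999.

First, the molecular formula is C16H11BrN2O5 (counting implicit H from valence).
  Br: 1 × 79.904 = 79.904
  C: 16 × 12.011 = 192.176
  H: 11 × 1.008 = 11.088
  N: 2 × 14.007 = 28.014
  O: 5 × 15.999 = 79.995
Sum: 1×79.904 + 16×12.011 + 11×1.008 + 2×14.007 + 5×15.999 = 391.177 → 391.18 g/mol.

391.18 g/mol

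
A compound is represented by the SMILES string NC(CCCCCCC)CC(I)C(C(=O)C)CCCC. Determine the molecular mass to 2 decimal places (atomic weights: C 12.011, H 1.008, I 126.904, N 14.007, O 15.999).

First, the molecular formula is C17H34INO (counting implicit H from valence).
  C: 17 × 12.011 = 204.187
  H: 34 × 1.008 = 34.272
  I: 1 × 126.904 = 126.904
  N: 1 × 14.007 = 14.007
  O: 1 × 15.999 = 15.999
Sum: 17×12.011 + 34×1.008 + 1×126.904 + 1×14.007 + 1×15.999 = 395.369 → 395.37 g/mol.

395.37 g/mol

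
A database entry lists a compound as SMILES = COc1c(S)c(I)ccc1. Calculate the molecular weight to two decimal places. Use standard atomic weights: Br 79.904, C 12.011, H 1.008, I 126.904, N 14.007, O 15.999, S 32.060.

266.10 g/mol

First, the molecular formula is C7H7IOS (counting implicit H from valence).
  C: 7 × 12.011 = 84.077
  H: 7 × 1.008 = 7.056
  I: 1 × 126.904 = 126.904
  O: 1 × 15.999 = 15.999
  S: 1 × 32.060 = 32.060
Sum: 7×12.011 + 7×1.008 + 1×126.904 + 1×15.999 + 1×32.060 = 266.096 → 266.10 g/mol.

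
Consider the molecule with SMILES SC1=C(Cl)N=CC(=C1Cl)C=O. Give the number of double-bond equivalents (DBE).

Molecular formula: C6H3Cl2NOS.
DoU = (2C + 2 + N − H − X) / 2, where X is the halogen count and O/S are ignored.
    = (2·6 + 2 + 1 − 3 − 2) / 2 = 10 / 2 = 5.

5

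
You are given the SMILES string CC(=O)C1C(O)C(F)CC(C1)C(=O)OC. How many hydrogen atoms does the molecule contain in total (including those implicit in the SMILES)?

15

Walk through each heavy atom and fill implicit hydrogens from standard valence (C 4, N 3, O 2, S 2, halogen 1):
  atom 1: C, bond orders sum to 1 (valence 4) → 3 H
  atom 2: C, bond orders sum to 4 (valence 4) → 0 H
  atom 3: O, bond orders sum to 2 (valence 2) → 0 H
  atom 4: C, bond orders sum to 3 (valence 4) → 1 H
  atom 5: C, bond orders sum to 3 (valence 4) → 1 H
  atom 6: O, bond orders sum to 1 (valence 2) → 1 H
  atom 7: C, bond orders sum to 3 (valence 4) → 1 H
  atom 8: F (halogen, monovalent) → 0 H
  atom 9: C, bond orders sum to 2 (valence 4) → 2 H
  atom 10: C, bond orders sum to 3 (valence 4) → 1 H
  atom 11: C, bond orders sum to 2 (valence 4) → 2 H
  atom 12: C, bond orders sum to 4 (valence 4) → 0 H
  atom 13: O, bond orders sum to 2 (valence 2) → 0 H
  atom 14: O, bond orders sum to 2 (valence 2) → 0 H
  atom 15: C, bond orders sum to 1 (valence 4) → 3 H
Total hydrogens: 15.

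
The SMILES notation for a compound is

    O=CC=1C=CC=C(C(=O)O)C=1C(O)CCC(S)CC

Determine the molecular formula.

C14H18O4S

Walk through each heavy atom and fill implicit hydrogens from standard valence (C 4, N 3, O 2, S 2, halogen 1):
  atom 1: O, bond orders sum to 2 (valence 2) → 0 H
  atom 2: C, bond orders sum to 3 (valence 4) → 1 H
  atom 3: C, bond orders sum to 4 (valence 4) → 0 H
  atom 4: C, bond orders sum to 3 (valence 4) → 1 H
  atom 5: C, bond orders sum to 3 (valence 4) → 1 H
  atom 6: C, bond orders sum to 3 (valence 4) → 1 H
  atom 7: C, bond orders sum to 4 (valence 4) → 0 H
  atom 8: C, bond orders sum to 4 (valence 4) → 0 H
  atom 9: O, bond orders sum to 2 (valence 2) → 0 H
  atom 10: O, bond orders sum to 1 (valence 2) → 1 H
  atom 11: C, bond orders sum to 4 (valence 4) → 0 H
  atom 12: C, bond orders sum to 3 (valence 4) → 1 H
  atom 13: O, bond orders sum to 1 (valence 2) → 1 H
  atom 14: C, bond orders sum to 2 (valence 4) → 2 H
  atom 15: C, bond orders sum to 2 (valence 4) → 2 H
  atom 16: C, bond orders sum to 3 (valence 4) → 1 H
  atom 17: S, bond orders sum to 1 (valence 2) → 1 H
  atom 18: C, bond orders sum to 2 (valence 4) → 2 H
  atom 19: C, bond orders sum to 1 (valence 4) → 3 H
Totals → C:14, H:18, O:4, S:1.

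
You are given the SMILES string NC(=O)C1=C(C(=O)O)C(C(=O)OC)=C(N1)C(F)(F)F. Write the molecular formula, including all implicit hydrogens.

Walk through each heavy atom and fill implicit hydrogens from standard valence (C 4, N 3, O 2, S 2, halogen 1):
  atom 1: N, bond orders sum to 1 (valence 3) → 2 H
  atom 2: C, bond orders sum to 4 (valence 4) → 0 H
  atom 3: O, bond orders sum to 2 (valence 2) → 0 H
  atom 4: C, bond orders sum to 4 (valence 4) → 0 H
  atom 5: C, bond orders sum to 4 (valence 4) → 0 H
  atom 6: C, bond orders sum to 4 (valence 4) → 0 H
  atom 7: O, bond orders sum to 2 (valence 2) → 0 H
  atom 8: O, bond orders sum to 1 (valence 2) → 1 H
  atom 9: C, bond orders sum to 4 (valence 4) → 0 H
  atom 10: C, bond orders sum to 4 (valence 4) → 0 H
  atom 11: O, bond orders sum to 2 (valence 2) → 0 H
  atom 12: O, bond orders sum to 2 (valence 2) → 0 H
  atom 13: C, bond orders sum to 1 (valence 4) → 3 H
  atom 14: C, bond orders sum to 4 (valence 4) → 0 H
  atom 15: N, bond orders sum to 2 (valence 3) → 1 H
  atom 16: C, bond orders sum to 4 (valence 4) → 0 H
  atom 17: F (halogen, monovalent) → 0 H
  atom 18: F (halogen, monovalent) → 0 H
  atom 19: F (halogen, monovalent) → 0 H
Totals → C:9, H:7, F:3, N:2, O:5.

C9H7F3N2O5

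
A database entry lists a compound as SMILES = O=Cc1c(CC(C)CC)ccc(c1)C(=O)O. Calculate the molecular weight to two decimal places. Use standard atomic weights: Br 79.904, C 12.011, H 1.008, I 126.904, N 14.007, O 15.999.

220.27 g/mol

First, the molecular formula is C13H16O3 (counting implicit H from valence).
  C: 13 × 12.011 = 156.143
  H: 16 × 1.008 = 16.128
  O: 3 × 15.999 = 47.997
Sum: 13×12.011 + 16×1.008 + 3×15.999 = 220.268 → 220.27 g/mol.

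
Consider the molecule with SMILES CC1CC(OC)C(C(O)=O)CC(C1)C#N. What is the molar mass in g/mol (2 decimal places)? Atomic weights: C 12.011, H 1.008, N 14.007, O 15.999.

First, the molecular formula is C11H17NO3 (counting implicit H from valence).
  C: 11 × 12.011 = 132.121
  H: 17 × 1.008 = 17.136
  N: 1 × 14.007 = 14.007
  O: 3 × 15.999 = 47.997
Sum: 11×12.011 + 17×1.008 + 1×14.007 + 3×15.999 = 211.261 → 211.26 g/mol.

211.26 g/mol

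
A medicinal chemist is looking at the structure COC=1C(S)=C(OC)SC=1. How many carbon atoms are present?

Count every carbon token in the SMILES (each C, including those in ring-closure positions and inside branches).
Carbon count: 6.

6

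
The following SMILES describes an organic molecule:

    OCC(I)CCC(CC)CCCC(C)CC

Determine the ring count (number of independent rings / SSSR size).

In SMILES, each pair of matching ring-closure digits denotes one ring-closing bond; the number of such bonds equals the number of independent rings.
Ring-closure bonds here: 0.

0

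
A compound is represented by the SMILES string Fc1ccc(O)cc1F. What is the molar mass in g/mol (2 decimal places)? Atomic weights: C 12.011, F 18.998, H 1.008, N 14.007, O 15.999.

First, the molecular formula is C6H4F2O (counting implicit H from valence).
  C: 6 × 12.011 = 72.066
  F: 2 × 18.998 = 37.996
  H: 4 × 1.008 = 4.032
  O: 1 × 15.999 = 15.999
Sum: 6×12.011 + 2×18.998 + 4×1.008 + 1×15.999 = 130.093 → 130.09 g/mol.

130.09 g/mol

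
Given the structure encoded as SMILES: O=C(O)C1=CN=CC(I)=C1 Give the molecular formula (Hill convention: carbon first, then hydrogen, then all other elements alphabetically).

C6H4INO2

Walk through each heavy atom and fill implicit hydrogens from standard valence (C 4, N 3, O 2, S 2, halogen 1):
  atom 1: O, bond orders sum to 2 (valence 2) → 0 H
  atom 2: C, bond orders sum to 4 (valence 4) → 0 H
  atom 3: O, bond orders sum to 1 (valence 2) → 1 H
  atom 4: C, bond orders sum to 4 (valence 4) → 0 H
  atom 5: C, bond orders sum to 3 (valence 4) → 1 H
  atom 6: N, bond orders sum to 3 (valence 3) → 0 H
  atom 7: C, bond orders sum to 3 (valence 4) → 1 H
  atom 8: C, bond orders sum to 4 (valence 4) → 0 H
  atom 9: I (halogen, monovalent) → 0 H
  atom 10: C, bond orders sum to 3 (valence 4) → 1 H
Totals → C:6, H:4, I:1, N:1, O:2.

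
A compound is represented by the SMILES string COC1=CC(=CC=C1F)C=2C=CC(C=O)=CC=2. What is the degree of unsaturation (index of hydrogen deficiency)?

Degree of unsaturation = (number of rings) + (number of π bonds).
Ring closures in the SMILES: 2.
π bonds: 7 double bonds (each 1 DoU) → 7 DoU from unsaturation.
Total DoU = 2 + 7 = 9.

9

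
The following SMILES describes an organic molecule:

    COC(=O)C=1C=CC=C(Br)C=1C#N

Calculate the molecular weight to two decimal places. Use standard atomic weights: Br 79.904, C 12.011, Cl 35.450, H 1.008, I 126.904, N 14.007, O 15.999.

First, the molecular formula is C9H6BrNO2 (counting implicit H from valence).
  Br: 1 × 79.904 = 79.904
  C: 9 × 12.011 = 108.099
  H: 6 × 1.008 = 6.048
  N: 1 × 14.007 = 14.007
  O: 2 × 15.999 = 31.998
Sum: 1×79.904 + 9×12.011 + 6×1.008 + 1×14.007 + 2×15.999 = 240.056 → 240.06 g/mol.

240.06 g/mol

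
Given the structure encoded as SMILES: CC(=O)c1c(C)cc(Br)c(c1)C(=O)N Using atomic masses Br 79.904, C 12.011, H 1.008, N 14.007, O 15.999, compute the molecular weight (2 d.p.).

256.10 g/mol

First, the molecular formula is C10H10BrNO2 (counting implicit H from valence).
  Br: 1 × 79.904 = 79.904
  C: 10 × 12.011 = 120.110
  H: 10 × 1.008 = 10.080
  N: 1 × 14.007 = 14.007
  O: 2 × 15.999 = 31.998
Sum: 1×79.904 + 10×12.011 + 10×1.008 + 1×14.007 + 2×15.999 = 256.099 → 256.10 g/mol.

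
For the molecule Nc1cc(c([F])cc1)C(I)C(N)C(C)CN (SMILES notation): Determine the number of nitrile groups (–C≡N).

0

Scan the SMILES for the nitrile motif — none present.
Groups that are present: 3 primary amine.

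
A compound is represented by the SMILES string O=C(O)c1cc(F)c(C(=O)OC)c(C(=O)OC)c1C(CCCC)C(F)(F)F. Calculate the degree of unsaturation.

7

Molecular formula: C17H18F4O6.
DoU = (2C + 2 + N − H − X) / 2, where X is the halogen count and O/S are ignored.
    = (2·17 + 2 + 0 − 18 − 4) / 2 = 14 / 2 = 7.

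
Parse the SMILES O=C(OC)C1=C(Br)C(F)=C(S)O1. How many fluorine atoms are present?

1

Scan the SMILES for F atoms (remember two-letter symbols like Cl and Br are single atoms).
Fluorine count: 1.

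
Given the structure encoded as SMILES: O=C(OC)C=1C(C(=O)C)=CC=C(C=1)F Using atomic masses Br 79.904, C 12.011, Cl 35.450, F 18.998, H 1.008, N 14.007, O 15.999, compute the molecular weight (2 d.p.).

First, the molecular formula is C10H9FO3 (counting implicit H from valence).
  C: 10 × 12.011 = 120.110
  F: 1 × 18.998 = 18.998
  H: 9 × 1.008 = 9.072
  O: 3 × 15.999 = 47.997
Sum: 10×12.011 + 1×18.998 + 9×1.008 + 3×15.999 = 196.177 → 196.18 g/mol.

196.18 g/mol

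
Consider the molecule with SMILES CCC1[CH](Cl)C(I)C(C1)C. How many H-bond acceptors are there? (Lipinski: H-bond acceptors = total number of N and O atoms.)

N atoms: 0; O atoms: 0.
Lipinski HBA = 0 + 0 = 0.

0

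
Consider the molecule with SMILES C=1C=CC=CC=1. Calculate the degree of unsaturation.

4

Molecular formula: C6H6.
DoU = (2C + 2 + N − H − X) / 2, where X is the halogen count and O/S are ignored.
    = (2·6 + 2 + 0 − 6 − 0) / 2 = 8 / 2 = 4.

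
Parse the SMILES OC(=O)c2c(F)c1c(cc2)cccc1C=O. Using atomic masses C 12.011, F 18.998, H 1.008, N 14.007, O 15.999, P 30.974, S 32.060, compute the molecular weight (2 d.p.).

First, the molecular formula is C12H7FO3 (counting implicit H from valence).
  C: 12 × 12.011 = 144.132
  F: 1 × 18.998 = 18.998
  H: 7 × 1.008 = 7.056
  O: 3 × 15.999 = 47.997
Sum: 12×12.011 + 1×18.998 + 7×1.008 + 3×15.999 = 218.183 → 218.18 g/mol.

218.18 g/mol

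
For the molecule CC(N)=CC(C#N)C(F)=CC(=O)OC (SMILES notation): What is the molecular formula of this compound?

C9H11FN2O2

Walk through each heavy atom and fill implicit hydrogens from standard valence (C 4, N 3, O 2, S 2, halogen 1):
  atom 1: C, bond orders sum to 1 (valence 4) → 3 H
  atom 2: C, bond orders sum to 4 (valence 4) → 0 H
  atom 3: N, bond orders sum to 1 (valence 3) → 2 H
  atom 4: C, bond orders sum to 3 (valence 4) → 1 H
  atom 5: C, bond orders sum to 3 (valence 4) → 1 H
  atom 6: C, bond orders sum to 4 (valence 4) → 0 H
  atom 7: N, bond orders sum to 3 (valence 3) → 0 H
  atom 8: C, bond orders sum to 4 (valence 4) → 0 H
  atom 9: F (halogen, monovalent) → 0 H
  atom 10: C, bond orders sum to 3 (valence 4) → 1 H
  atom 11: C, bond orders sum to 4 (valence 4) → 0 H
  atom 12: O, bond orders sum to 2 (valence 2) → 0 H
  atom 13: O, bond orders sum to 2 (valence 2) → 0 H
  atom 14: C, bond orders sum to 1 (valence 4) → 3 H
Totals → C:9, H:11, F:1, N:2, O:2.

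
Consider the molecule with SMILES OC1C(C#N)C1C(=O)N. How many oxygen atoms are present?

2

Scan the SMILES for O atoms (remember two-letter symbols like Cl and Br are single atoms).
Oxygen count: 2.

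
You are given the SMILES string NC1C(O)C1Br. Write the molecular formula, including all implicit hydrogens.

Walk through each heavy atom and fill implicit hydrogens from standard valence (C 4, N 3, O 2, S 2, halogen 1):
  atom 1: N, bond orders sum to 1 (valence 3) → 2 H
  atom 2: C, bond orders sum to 3 (valence 4) → 1 H
  atom 3: C, bond orders sum to 3 (valence 4) → 1 H
  atom 4: O, bond orders sum to 1 (valence 2) → 1 H
  atom 5: C, bond orders sum to 3 (valence 4) → 1 H
  atom 6: Br (halogen, monovalent) → 0 H
Totals → C:3, H:6, Br:1, N:1, O:1.

C3H6BrNO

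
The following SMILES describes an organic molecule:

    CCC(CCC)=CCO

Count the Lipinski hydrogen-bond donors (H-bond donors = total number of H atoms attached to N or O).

1

Donors: find every N or O and count the H atoms it carries.
  atom 9 (O): bond orders sum to 1 → 1 H
Lipinski HBD = 1.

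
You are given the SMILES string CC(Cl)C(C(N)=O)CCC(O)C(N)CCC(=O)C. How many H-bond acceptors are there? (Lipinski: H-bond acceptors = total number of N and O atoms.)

N atoms: 2; O atoms: 3.
Lipinski HBA = 2 + 3 = 5.

5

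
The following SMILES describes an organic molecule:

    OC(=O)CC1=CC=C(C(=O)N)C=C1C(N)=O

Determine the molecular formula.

Walk through each heavy atom and fill implicit hydrogens from standard valence (C 4, N 3, O 2, S 2, halogen 1):
  atom 1: O, bond orders sum to 1 (valence 2) → 1 H
  atom 2: C, bond orders sum to 4 (valence 4) → 0 H
  atom 3: O, bond orders sum to 2 (valence 2) → 0 H
  atom 4: C, bond orders sum to 2 (valence 4) → 2 H
  atom 5: C, bond orders sum to 4 (valence 4) → 0 H
  atom 6: C, bond orders sum to 3 (valence 4) → 1 H
  atom 7: C, bond orders sum to 3 (valence 4) → 1 H
  atom 8: C, bond orders sum to 4 (valence 4) → 0 H
  atom 9: C, bond orders sum to 4 (valence 4) → 0 H
  atom 10: O, bond orders sum to 2 (valence 2) → 0 H
  atom 11: N, bond orders sum to 1 (valence 3) → 2 H
  atom 12: C, bond orders sum to 3 (valence 4) → 1 H
  atom 13: C, bond orders sum to 4 (valence 4) → 0 H
  atom 14: C, bond orders sum to 4 (valence 4) → 0 H
  atom 15: N, bond orders sum to 1 (valence 3) → 2 H
  atom 16: O, bond orders sum to 2 (valence 2) → 0 H
Totals → C:10, H:10, N:2, O:4.

C10H10N2O4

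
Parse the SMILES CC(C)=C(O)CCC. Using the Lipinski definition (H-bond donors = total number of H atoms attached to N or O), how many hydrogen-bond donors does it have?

Donors: find every N or O and count the H atoms it carries.
  atom 5 (O): bond orders sum to 1 → 1 H
Lipinski HBD = 1.

1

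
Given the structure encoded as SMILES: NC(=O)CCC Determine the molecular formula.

C4H9NO

Walk through each heavy atom and fill implicit hydrogens from standard valence (C 4, N 3, O 2, S 2, halogen 1):
  atom 1: N, bond orders sum to 1 (valence 3) → 2 H
  atom 2: C, bond orders sum to 4 (valence 4) → 0 H
  atom 3: O, bond orders sum to 2 (valence 2) → 0 H
  atom 4: C, bond orders sum to 2 (valence 4) → 2 H
  atom 5: C, bond orders sum to 2 (valence 4) → 2 H
  atom 6: C, bond orders sum to 1 (valence 4) → 3 H
Totals → C:4, H:9, N:1, O:1.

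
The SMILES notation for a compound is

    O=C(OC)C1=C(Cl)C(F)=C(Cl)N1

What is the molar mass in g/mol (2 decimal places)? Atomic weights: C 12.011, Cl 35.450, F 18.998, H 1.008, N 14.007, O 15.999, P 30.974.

First, the molecular formula is C6H4Cl2FNO2 (counting implicit H from valence).
  C: 6 × 12.011 = 72.066
  Cl: 2 × 35.450 = 70.900
  F: 1 × 18.998 = 18.998
  H: 4 × 1.008 = 4.032
  N: 1 × 14.007 = 14.007
  O: 2 × 15.999 = 31.998
Sum: 6×12.011 + 2×35.450 + 1×18.998 + 4×1.008 + 1×14.007 + 2×15.999 = 212.001 → 212.00 g/mol.

212.00 g/mol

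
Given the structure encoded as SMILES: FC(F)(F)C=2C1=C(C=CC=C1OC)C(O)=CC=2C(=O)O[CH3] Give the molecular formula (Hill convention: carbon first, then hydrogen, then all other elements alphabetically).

Walk through each heavy atom and fill implicit hydrogens from standard valence (C 4, N 3, O 2, S 2, halogen 1):
  atom 1: F (halogen, monovalent) → 0 H
  atom 2: C, bond orders sum to 4 (valence 4) → 0 H
  atom 3: F (halogen, monovalent) → 0 H
  atom 4: F (halogen, monovalent) → 0 H
  atom 5: C, bond orders sum to 4 (valence 4) → 0 H
  atom 6: C, bond orders sum to 4 (valence 4) → 0 H
  atom 7: C, bond orders sum to 4 (valence 4) → 0 H
  atom 8: C, bond orders sum to 3 (valence 4) → 1 H
  atom 9: C, bond orders sum to 3 (valence 4) → 1 H
  atom 10: C, bond orders sum to 3 (valence 4) → 1 H
  atom 11: C, bond orders sum to 4 (valence 4) → 0 H
  atom 12: O, bond orders sum to 2 (valence 2) → 0 H
  atom 13: C, bond orders sum to 1 (valence 4) → 3 H
  atom 14: C, bond orders sum to 4 (valence 4) → 0 H
  atom 15: O, bond orders sum to 1 (valence 2) → 1 H
  atom 16: C, bond orders sum to 3 (valence 4) → 1 H
  atom 17: C, bond orders sum to 4 (valence 4) → 0 H
  atom 18: C, bond orders sum to 4 (valence 4) → 0 H
  atom 19: O, bond orders sum to 2 (valence 2) → 0 H
  atom 20: O, bond orders sum to 2 (valence 2) → 0 H
  atom 21: C with explicit H count 3
Totals → C:14, H:11, F:3, O:4.

C14H11F3O4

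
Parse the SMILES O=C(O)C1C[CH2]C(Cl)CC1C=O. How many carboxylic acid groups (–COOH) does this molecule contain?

The carboxylic acid motif appears at heavy-atom position 2 in the SMILES.
Other groups present: 1 aldehyde.
Carboxylic acid count: 1.

1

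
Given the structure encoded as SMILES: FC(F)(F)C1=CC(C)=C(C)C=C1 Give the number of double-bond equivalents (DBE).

Degree of unsaturation = (number of rings) + (number of π bonds).
Ring closures in the SMILES: 1.
π bonds: 3 double bonds (each 1 DoU) → 3 DoU from unsaturation.
Total DoU = 1 + 3 = 4.

4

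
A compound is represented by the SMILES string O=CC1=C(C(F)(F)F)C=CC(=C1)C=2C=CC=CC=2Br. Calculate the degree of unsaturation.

Degree of unsaturation = (number of rings) + (number of π bonds).
Ring closures in the SMILES: 2.
π bonds: 7 double bonds (each 1 DoU) → 7 DoU from unsaturation.
Total DoU = 2 + 7 = 9.

9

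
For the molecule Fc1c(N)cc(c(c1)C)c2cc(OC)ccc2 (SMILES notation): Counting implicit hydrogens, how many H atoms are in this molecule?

14

Walk through each heavy atom and fill implicit hydrogens from standard valence (C 4, N 3, O 2, S 2, halogen 1); for lowercase aromatic atoms, an aromatic c carries 1 H when it has two neighbours and 0 H with three, and aromatic n carries 0 H:
  atom 1: F (halogen, monovalent) → 0 H
  atom 2: aromatic c, 3 neighbours → 0 H
  atom 3: aromatic c, 3 neighbours → 0 H
  atom 4: N, bond orders sum to 1 (valence 3) → 2 H
  atom 5: aromatic c, 2 neighbours → 1 H
  atom 6: aromatic c, 3 neighbours → 0 H
  atom 7: aromatic c, 3 neighbours → 0 H
  atom 8: aromatic c, 2 neighbours → 1 H
  atom 9: C, bond orders sum to 1 (valence 4) → 3 H
  atom 10: aromatic c, 3 neighbours → 0 H
  atom 11: aromatic c, 2 neighbours → 1 H
  atom 12: aromatic c, 3 neighbours → 0 H
  atom 13: O, bond orders sum to 2 (valence 2) → 0 H
  atom 14: C, bond orders sum to 1 (valence 4) → 3 H
  atom 15: aromatic c, 2 neighbours → 1 H
  atom 16: aromatic c, 2 neighbours → 1 H
  atom 17: aromatic c, 2 neighbours → 1 H
Total hydrogens: 14.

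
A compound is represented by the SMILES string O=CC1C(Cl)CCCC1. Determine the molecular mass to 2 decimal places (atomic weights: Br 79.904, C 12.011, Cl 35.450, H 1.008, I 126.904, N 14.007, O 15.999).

146.61 g/mol

First, the molecular formula is C7H11ClO (counting implicit H from valence).
  C: 7 × 12.011 = 84.077
  Cl: 1 × 35.450 = 35.450
  H: 11 × 1.008 = 11.088
  O: 1 × 15.999 = 15.999
Sum: 7×12.011 + 1×35.450 + 11×1.008 + 1×15.999 = 146.614 → 146.61 g/mol.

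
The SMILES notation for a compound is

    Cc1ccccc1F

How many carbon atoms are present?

Count every carbon token in the SMILES (each C, including those in ring-closure positions and inside branches).
Carbon count: 7.

7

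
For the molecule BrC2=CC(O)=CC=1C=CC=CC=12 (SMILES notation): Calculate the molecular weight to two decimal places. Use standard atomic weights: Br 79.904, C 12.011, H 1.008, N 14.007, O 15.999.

223.07 g/mol

First, the molecular formula is C10H7BrO (counting implicit H from valence).
  Br: 1 × 79.904 = 79.904
  C: 10 × 12.011 = 120.110
  H: 7 × 1.008 = 7.056
  O: 1 × 15.999 = 15.999
Sum: 1×79.904 + 10×12.011 + 7×1.008 + 1×15.999 = 223.069 → 223.07 g/mol.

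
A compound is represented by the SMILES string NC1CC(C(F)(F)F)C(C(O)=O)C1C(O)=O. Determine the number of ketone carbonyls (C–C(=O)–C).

Scan the SMILES for the ketone motif — none present.
Groups that are present: 2 carboxylic acid, 1 primary amine.

0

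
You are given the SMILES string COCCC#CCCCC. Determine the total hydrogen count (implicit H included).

Walk through each heavy atom and fill implicit hydrogens from standard valence (C 4, N 3, O 2, S 2, halogen 1):
  atom 1: C, bond orders sum to 1 (valence 4) → 3 H
  atom 2: O, bond orders sum to 2 (valence 2) → 0 H
  atom 3: C, bond orders sum to 2 (valence 4) → 2 H
  atom 4: C, bond orders sum to 2 (valence 4) → 2 H
  atom 5: C, bond orders sum to 4 (valence 4) → 0 H
  atom 6: C, bond orders sum to 4 (valence 4) → 0 H
  atom 7: C, bond orders sum to 2 (valence 4) → 2 H
  atom 8: C, bond orders sum to 2 (valence 4) → 2 H
  atom 9: C, bond orders sum to 2 (valence 4) → 2 H
  atom 10: C, bond orders sum to 1 (valence 4) → 3 H
Total hydrogens: 16.

16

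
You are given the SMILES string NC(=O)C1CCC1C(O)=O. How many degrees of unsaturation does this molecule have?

Degree of unsaturation = (number of rings) + (number of π bonds).
Ring closures in the SMILES: 1.
π bonds: 2 double bonds (each 1 DoU) → 2 DoU from unsaturation.
Total DoU = 1 + 2 = 3.

3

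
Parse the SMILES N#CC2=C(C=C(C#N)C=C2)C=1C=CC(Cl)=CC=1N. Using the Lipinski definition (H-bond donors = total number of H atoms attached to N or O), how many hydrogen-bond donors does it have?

Donors: find every N or O and count the H atoms it carries.
  atom 1 (N): bond orders sum to 3 → 0 H
  atom 8 (N): bond orders sum to 3 → 0 H
  atom 18 (N): bond orders sum to 1 → 2 H
Lipinski HBD = 2.

2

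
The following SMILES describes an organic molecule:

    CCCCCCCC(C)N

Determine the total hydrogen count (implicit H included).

Walk through each heavy atom and fill implicit hydrogens from standard valence (C 4, N 3, O 2, S 2, halogen 1):
  atom 1: C, bond orders sum to 1 (valence 4) → 3 H
  atom 2: C, bond orders sum to 2 (valence 4) → 2 H
  atom 3: C, bond orders sum to 2 (valence 4) → 2 H
  atom 4: C, bond orders sum to 2 (valence 4) → 2 H
  atom 5: C, bond orders sum to 2 (valence 4) → 2 H
  atom 6: C, bond orders sum to 2 (valence 4) → 2 H
  atom 7: C, bond orders sum to 2 (valence 4) → 2 H
  atom 8: C, bond orders sum to 3 (valence 4) → 1 H
  atom 9: C, bond orders sum to 1 (valence 4) → 3 H
  atom 10: N, bond orders sum to 1 (valence 3) → 2 H
Total hydrogens: 21.

21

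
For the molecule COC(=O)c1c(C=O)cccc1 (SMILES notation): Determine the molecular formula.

Walk through each heavy atom and fill implicit hydrogens from standard valence (C 4, N 3, O 2, S 2, halogen 1); for lowercase aromatic atoms, an aromatic c carries 1 H when it has two neighbours and 0 H with three, and aromatic n carries 0 H:
  atom 1: C, bond orders sum to 1 (valence 4) → 3 H
  atom 2: O, bond orders sum to 2 (valence 2) → 0 H
  atom 3: C, bond orders sum to 4 (valence 4) → 0 H
  atom 4: O, bond orders sum to 2 (valence 2) → 0 H
  atom 5: aromatic c, 3 neighbours → 0 H
  atom 6: aromatic c, 3 neighbours → 0 H
  atom 7: C, bond orders sum to 3 (valence 4) → 1 H
  atom 8: O, bond orders sum to 2 (valence 2) → 0 H
  atom 9: aromatic c, 2 neighbours → 1 H
  atom 10: aromatic c, 2 neighbours → 1 H
  atom 11: aromatic c, 2 neighbours → 1 H
  atom 12: aromatic c, 2 neighbours → 1 H
Totals → C:9, H:8, O:3.

C9H8O3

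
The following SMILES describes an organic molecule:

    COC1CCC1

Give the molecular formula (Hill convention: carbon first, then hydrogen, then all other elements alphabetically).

Walk through each heavy atom and fill implicit hydrogens from standard valence (C 4, N 3, O 2, S 2, halogen 1):
  atom 1: C, bond orders sum to 1 (valence 4) → 3 H
  atom 2: O, bond orders sum to 2 (valence 2) → 0 H
  atom 3: C, bond orders sum to 3 (valence 4) → 1 H
  atom 4: C, bond orders sum to 2 (valence 4) → 2 H
  atom 5: C, bond orders sum to 2 (valence 4) → 2 H
  atom 6: C, bond orders sum to 2 (valence 4) → 2 H
Totals → C:5, H:10, O:1.
In Hill order: C5H10O.

C5H10O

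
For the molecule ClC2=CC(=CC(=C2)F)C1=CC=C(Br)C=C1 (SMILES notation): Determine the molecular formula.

C12H7BrClF

Walk through each heavy atom and fill implicit hydrogens from standard valence (C 4, N 3, O 2, S 2, halogen 1):
  atom 1: Cl (halogen, monovalent) → 0 H
  atom 2: C, bond orders sum to 4 (valence 4) → 0 H
  atom 3: C, bond orders sum to 3 (valence 4) → 1 H
  atom 4: C, bond orders sum to 4 (valence 4) → 0 H
  atom 5: C, bond orders sum to 3 (valence 4) → 1 H
  atom 6: C, bond orders sum to 4 (valence 4) → 0 H
  atom 7: C, bond orders sum to 3 (valence 4) → 1 H
  atom 8: F (halogen, monovalent) → 0 H
  atom 9: C, bond orders sum to 4 (valence 4) → 0 H
  atom 10: C, bond orders sum to 3 (valence 4) → 1 H
  atom 11: C, bond orders sum to 3 (valence 4) → 1 H
  atom 12: C, bond orders sum to 4 (valence 4) → 0 H
  atom 13: Br (halogen, monovalent) → 0 H
  atom 14: C, bond orders sum to 3 (valence 4) → 1 H
  atom 15: C, bond orders sum to 3 (valence 4) → 1 H
Totals → C:12, H:7, Br:1, Cl:1, F:1.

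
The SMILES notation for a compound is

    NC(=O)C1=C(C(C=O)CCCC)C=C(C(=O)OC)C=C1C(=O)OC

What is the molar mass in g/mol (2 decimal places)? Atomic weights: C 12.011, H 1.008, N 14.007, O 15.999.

First, the molecular formula is C17H21NO6 (counting implicit H from valence).
  C: 17 × 12.011 = 204.187
  H: 21 × 1.008 = 21.168
  N: 1 × 14.007 = 14.007
  O: 6 × 15.999 = 95.994
Sum: 17×12.011 + 21×1.008 + 1×14.007 + 6×15.999 = 335.356 → 335.36 g/mol.

335.36 g/mol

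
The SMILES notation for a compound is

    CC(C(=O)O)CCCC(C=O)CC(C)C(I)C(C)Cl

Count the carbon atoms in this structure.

14

Count every carbon token in the SMILES (each C, including those in ring-closure positions and inside branches).
Carbon count: 14.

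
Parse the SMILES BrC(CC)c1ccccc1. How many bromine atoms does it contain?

1

Scan the SMILES for Br atoms (remember two-letter symbols like Cl and Br are single atoms).
Bromine count: 1.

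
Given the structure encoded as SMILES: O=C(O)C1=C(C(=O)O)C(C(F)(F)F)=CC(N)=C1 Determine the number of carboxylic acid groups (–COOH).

The carboxylic acid motif appears at heavy-atom positions 2, 6 in the SMILES.
Other groups present: 1 primary amine.
Carboxylic acid count: 2.

2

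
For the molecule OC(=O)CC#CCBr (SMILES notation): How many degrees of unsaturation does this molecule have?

3

Molecular formula: C5H5BrO2.
DoU = (2C + 2 + N − H − X) / 2, where X is the halogen count and O/S are ignored.
    = (2·5 + 2 + 0 − 5 − 1) / 2 = 6 / 2 = 3.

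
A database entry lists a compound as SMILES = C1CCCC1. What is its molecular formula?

Walk through each heavy atom and fill implicit hydrogens from standard valence (C 4, N 3, O 2, S 2, halogen 1):
  atom 1: C, bond orders sum to 2 (valence 4) → 2 H
  atom 2: C, bond orders sum to 2 (valence 4) → 2 H
  atom 3: C, bond orders sum to 2 (valence 4) → 2 H
  atom 4: C, bond orders sum to 2 (valence 4) → 2 H
  atom 5: C, bond orders sum to 2 (valence 4) → 2 H
Totals → C:5, H:10.

C5H10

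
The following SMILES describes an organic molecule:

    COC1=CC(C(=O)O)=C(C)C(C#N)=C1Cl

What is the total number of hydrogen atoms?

Walk through each heavy atom and fill implicit hydrogens from standard valence (C 4, N 3, O 2, S 2, halogen 1):
  atom 1: C, bond orders sum to 1 (valence 4) → 3 H
  atom 2: O, bond orders sum to 2 (valence 2) → 0 H
  atom 3: C, bond orders sum to 4 (valence 4) → 0 H
  atom 4: C, bond orders sum to 3 (valence 4) → 1 H
  atom 5: C, bond orders sum to 4 (valence 4) → 0 H
  atom 6: C, bond orders sum to 4 (valence 4) → 0 H
  atom 7: O, bond orders sum to 2 (valence 2) → 0 H
  atom 8: O, bond orders sum to 1 (valence 2) → 1 H
  atom 9: C, bond orders sum to 4 (valence 4) → 0 H
  atom 10: C, bond orders sum to 1 (valence 4) → 3 H
  atom 11: C, bond orders sum to 4 (valence 4) → 0 H
  atom 12: C, bond orders sum to 4 (valence 4) → 0 H
  atom 13: N, bond orders sum to 3 (valence 3) → 0 H
  atom 14: C, bond orders sum to 4 (valence 4) → 0 H
  atom 15: Cl (halogen, monovalent) → 0 H
Total hydrogens: 8.

8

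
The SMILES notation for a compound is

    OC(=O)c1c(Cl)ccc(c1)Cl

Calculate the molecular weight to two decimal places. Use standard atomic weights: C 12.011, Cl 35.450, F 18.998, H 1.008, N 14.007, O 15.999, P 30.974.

First, the molecular formula is C7H4Cl2O2 (counting implicit H from valence).
  C: 7 × 12.011 = 84.077
  Cl: 2 × 35.450 = 70.900
  H: 4 × 1.008 = 4.032
  O: 2 × 15.999 = 31.998
Sum: 7×12.011 + 2×35.450 + 4×1.008 + 2×15.999 = 191.007 → 191.01 g/mol.

191.01 g/mol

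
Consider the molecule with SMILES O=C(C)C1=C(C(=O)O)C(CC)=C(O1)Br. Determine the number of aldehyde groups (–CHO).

0

Scan the SMILES for the aldehyde motif — none present.
Groups that are present: 1 carboxylic acid, 1 ketone.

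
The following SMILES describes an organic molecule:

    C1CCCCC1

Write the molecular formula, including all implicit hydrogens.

C6H12

Walk through each heavy atom and fill implicit hydrogens from standard valence (C 4, N 3, O 2, S 2, halogen 1):
  atom 1: C, bond orders sum to 2 (valence 4) → 2 H
  atom 2: C, bond orders sum to 2 (valence 4) → 2 H
  atom 3: C, bond orders sum to 2 (valence 4) → 2 H
  atom 4: C, bond orders sum to 2 (valence 4) → 2 H
  atom 5: C, bond orders sum to 2 (valence 4) → 2 H
  atom 6: C, bond orders sum to 2 (valence 4) → 2 H
Totals → C:6, H:12.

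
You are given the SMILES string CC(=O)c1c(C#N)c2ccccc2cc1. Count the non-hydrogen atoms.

Every atom symbol written in the SMILES (organic subset) is one heavy atom; implicit H are not written.
Heavy atoms by element → C:13, N:1, O:1.
Total: 15.

15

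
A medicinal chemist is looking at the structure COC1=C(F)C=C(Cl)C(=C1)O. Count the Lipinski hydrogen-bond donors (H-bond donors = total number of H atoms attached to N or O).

1

Donors: find every N or O and count the H atoms it carries.
  atom 2 (O): bond orders sum to 2 → 0 H
  atom 11 (O): bond orders sum to 1 → 1 H
Lipinski HBD = 1.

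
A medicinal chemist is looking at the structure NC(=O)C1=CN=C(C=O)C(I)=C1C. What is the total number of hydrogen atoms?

7

Walk through each heavy atom and fill implicit hydrogens from standard valence (C 4, N 3, O 2, S 2, halogen 1):
  atom 1: N, bond orders sum to 1 (valence 3) → 2 H
  atom 2: C, bond orders sum to 4 (valence 4) → 0 H
  atom 3: O, bond orders sum to 2 (valence 2) → 0 H
  atom 4: C, bond orders sum to 4 (valence 4) → 0 H
  atom 5: C, bond orders sum to 3 (valence 4) → 1 H
  atom 6: N, bond orders sum to 3 (valence 3) → 0 H
  atom 7: C, bond orders sum to 4 (valence 4) → 0 H
  atom 8: C, bond orders sum to 3 (valence 4) → 1 H
  atom 9: O, bond orders sum to 2 (valence 2) → 0 H
  atom 10: C, bond orders sum to 4 (valence 4) → 0 H
  atom 11: I (halogen, monovalent) → 0 H
  atom 12: C, bond orders sum to 4 (valence 4) → 0 H
  atom 13: C, bond orders sum to 1 (valence 4) → 3 H
Total hydrogens: 7.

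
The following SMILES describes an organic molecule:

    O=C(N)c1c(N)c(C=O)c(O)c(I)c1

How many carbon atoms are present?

Count every carbon token in the SMILES (each C, including those in ring-closure positions and inside branches).
Carbon count: 8.

8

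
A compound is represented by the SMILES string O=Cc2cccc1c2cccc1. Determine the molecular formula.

Walk through each heavy atom and fill implicit hydrogens from standard valence (C 4, N 3, O 2, S 2, halogen 1); for lowercase aromatic atoms, an aromatic c carries 1 H when it has two neighbours and 0 H with three, and aromatic n carries 0 H:
  atom 1: O, bond orders sum to 2 (valence 2) → 0 H
  atom 2: C, bond orders sum to 3 (valence 4) → 1 H
  atom 3: aromatic c, 3 neighbours → 0 H
  atom 4: aromatic c, 2 neighbours → 1 H
  atom 5: aromatic c, 2 neighbours → 1 H
  atom 6: aromatic c, 2 neighbours → 1 H
  atom 7: aromatic c, 3 neighbours → 0 H
  atom 8: aromatic c, 3 neighbours → 0 H
  atom 9: aromatic c, 2 neighbours → 1 H
  atom 10: aromatic c, 2 neighbours → 1 H
  atom 11: aromatic c, 2 neighbours → 1 H
  atom 12: aromatic c, 2 neighbours → 1 H
Totals → C:11, H:8, O:1.
In Hill order: C11H8O.

C11H8O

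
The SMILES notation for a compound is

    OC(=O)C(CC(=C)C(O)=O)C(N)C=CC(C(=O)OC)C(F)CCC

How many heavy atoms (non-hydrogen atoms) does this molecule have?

24

Every atom symbol written in the SMILES (organic subset) is one heavy atom; implicit H are not written.
Heavy atoms by element → C:16, F:1, N:1, O:6.
Total: 24.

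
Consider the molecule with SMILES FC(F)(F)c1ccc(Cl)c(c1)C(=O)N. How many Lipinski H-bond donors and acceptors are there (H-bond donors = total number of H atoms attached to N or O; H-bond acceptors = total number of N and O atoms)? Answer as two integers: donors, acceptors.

Donors: find every N or O and count the H atoms it carries.
  atom 13 (O): bond orders sum to 2 → 0 H
  atom 14 (N): bond orders sum to 1 → 2 H
Lipinski HBD = 2.
Acceptors: N atoms = 1, O atoms = 1 → HBA = 2.

2, 2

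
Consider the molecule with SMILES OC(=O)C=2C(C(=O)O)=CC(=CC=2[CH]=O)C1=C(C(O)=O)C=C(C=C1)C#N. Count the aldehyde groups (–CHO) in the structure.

1

The aldehyde motif appears at heavy-atom position 13 in the SMILES.
Other groups present: 3 carboxylic acid, 1 nitrile.
Aldehyde count: 1.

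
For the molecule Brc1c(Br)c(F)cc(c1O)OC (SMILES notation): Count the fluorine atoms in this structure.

1

Scan the SMILES for F atoms (remember two-letter symbols like Cl and Br are single atoms).
Fluorine count: 1.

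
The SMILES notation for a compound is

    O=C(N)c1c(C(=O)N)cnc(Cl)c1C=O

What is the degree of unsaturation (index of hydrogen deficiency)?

Molecular formula: C8H6ClN3O3.
DoU = (2C + 2 + N − H − X) / 2, where X is the halogen count and O/S are ignored.
    = (2·8 + 2 + 3 − 6 − 1) / 2 = 14 / 2 = 7.

7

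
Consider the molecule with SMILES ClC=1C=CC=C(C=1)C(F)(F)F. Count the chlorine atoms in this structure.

Scan the SMILES for Cl atoms (remember two-letter symbols like Cl and Br are single atoms).
Chlorine count: 1.

1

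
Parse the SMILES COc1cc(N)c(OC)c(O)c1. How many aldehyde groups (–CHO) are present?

0

Scan the SMILES for the aldehyde motif — none present.
Groups that are present: 2 ether, 1 hydroxyl, 1 primary amine.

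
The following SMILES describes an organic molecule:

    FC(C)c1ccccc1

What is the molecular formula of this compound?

Walk through each heavy atom and fill implicit hydrogens from standard valence (C 4, N 3, O 2, S 2, halogen 1); for lowercase aromatic atoms, an aromatic c carries 1 H when it has two neighbours and 0 H with three, and aromatic n carries 0 H:
  atom 1: F (halogen, monovalent) → 0 H
  atom 2: C, bond orders sum to 3 (valence 4) → 1 H
  atom 3: C, bond orders sum to 1 (valence 4) → 3 H
  atom 4: aromatic c, 3 neighbours → 0 H
  atom 5: aromatic c, 2 neighbours → 1 H
  atom 6: aromatic c, 2 neighbours → 1 H
  atom 7: aromatic c, 2 neighbours → 1 H
  atom 8: aromatic c, 2 neighbours → 1 H
  atom 9: aromatic c, 2 neighbours → 1 H
Totals → C:8, H:9, F:1.
In Hill order: C8H9F.

C8H9F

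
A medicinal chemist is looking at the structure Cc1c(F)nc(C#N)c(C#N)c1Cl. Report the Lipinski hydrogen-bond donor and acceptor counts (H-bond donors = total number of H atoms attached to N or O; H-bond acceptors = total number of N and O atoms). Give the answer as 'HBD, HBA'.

0, 3

Donors: find every N or O and count the H atoms it carries.
  atom 5 (N): bond orders sum to 3 → 0 H
  atom 8 (N): bond orders sum to 3 → 0 H
  atom 11 (N): bond orders sum to 3 → 0 H
Lipinski HBD = 0.
Acceptors: N atoms = 3, O atoms = 0 → HBA = 3.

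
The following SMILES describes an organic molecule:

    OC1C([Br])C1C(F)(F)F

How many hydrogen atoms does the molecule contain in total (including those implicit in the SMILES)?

Walk through each heavy atom and fill implicit hydrogens from standard valence (C 4, N 3, O 2, S 2, halogen 1):
  atom 1: O, bond orders sum to 1 (valence 2) → 1 H
  atom 2: C, bond orders sum to 3 (valence 4) → 1 H
  atom 3: C, bond orders sum to 3 (valence 4) → 1 H
  atom 4: Br with explicit H count 0
  atom 5: C, bond orders sum to 3 (valence 4) → 1 H
  atom 6: C, bond orders sum to 4 (valence 4) → 0 H
  atom 7: F (halogen, monovalent) → 0 H
  atom 8: F (halogen, monovalent) → 0 H
  atom 9: F (halogen, monovalent) → 0 H
Total hydrogens: 4.

4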